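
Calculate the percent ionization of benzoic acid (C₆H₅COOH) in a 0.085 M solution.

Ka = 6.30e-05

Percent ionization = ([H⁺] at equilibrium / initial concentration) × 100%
Percent ionization = 2.69%

Let x = [H⁺]. Ka = x²/(C - x) ⇒ x² + (6.30e-05)x - (6.30e-05)(0.085) = 0. x = 2.2828e-03. Percent = (2.2828e-03/0.085) × 100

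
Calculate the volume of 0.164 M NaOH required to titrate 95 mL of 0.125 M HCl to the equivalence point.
V_{base} = 72.4 mL

At equivalence: moles acid = moles base.
moles HCl = 0.125 M × 0.095 L = 0.011875 mol
V_NaOH = 0.011875 mol ÷ 0.164 M = 0.07241 L = 72.4 mL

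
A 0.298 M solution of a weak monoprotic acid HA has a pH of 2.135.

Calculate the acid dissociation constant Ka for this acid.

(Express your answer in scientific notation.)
K_a = 1.85e-04

[H⁺] = 10^(−pH) = 10^(−2.135) = 7.328e-03 M. For HA ⇌ H⁺ + A⁻, Ka = x²/(C − x) = (7.328e-03)²/(0.298 − 7.328e-03) = 1.85e-04.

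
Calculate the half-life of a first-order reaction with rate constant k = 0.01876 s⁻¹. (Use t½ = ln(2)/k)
36.95 s

t½ = ln(2)/k = 0.6931/0.01876 = 36.95 s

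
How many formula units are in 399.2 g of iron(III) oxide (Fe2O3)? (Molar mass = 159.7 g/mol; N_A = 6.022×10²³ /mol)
Moles = 399.2 g ÷ 159.7 g/mol = 2.49969 mol
Formula units = 2.49969 mol × 6.022×10²³ /mol = 1.505e+24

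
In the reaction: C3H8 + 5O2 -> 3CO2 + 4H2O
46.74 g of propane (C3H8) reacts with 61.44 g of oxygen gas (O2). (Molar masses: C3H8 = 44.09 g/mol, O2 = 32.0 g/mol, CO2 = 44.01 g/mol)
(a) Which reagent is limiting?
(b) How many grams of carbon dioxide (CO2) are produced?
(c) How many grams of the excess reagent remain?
(a) O2, (b) 50.7 g, (c) 29.81 g

Moles of C3H8 = 46.74 g ÷ 44.09 g/mol = 1.0601 mol
Moles of O2 = 61.44 g ÷ 32.0 g/mol = 1.92 mol
Moles ÷ coefficient: C3H8: 1.0601/1 = 1.06, O2: 1.92/5 = 0.384
(a) O2 has the smaller value, so O2 is the limiting reagent.
(b) Moles of CO2 = 1.92 mol O2 × (3/5) = 1.152 mol; mass = 1.152 mol × 44.01 g/mol = 50.7 g
(c) C3H8 consumed = 1.92 × (1/5) = 0.384 mol; remaining = 1.0601 − 0.384 = 0.676104 mol; mass = 0.676104 mol × 44.09 g/mol = 29.81 g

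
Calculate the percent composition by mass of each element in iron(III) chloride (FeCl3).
Fe: 34.43%, Cl: 65.57%

Molar mass of FeCl3 = 162.2 g/mol
% Fe = (1 × 55.85) / 162.2 × 100% = 55.85 / 162.2 × 100% = 34.43%
% Cl = (3 × 35.45) / 162.2 × 100% = 106.35 / 162.2 × 100% = 65.57%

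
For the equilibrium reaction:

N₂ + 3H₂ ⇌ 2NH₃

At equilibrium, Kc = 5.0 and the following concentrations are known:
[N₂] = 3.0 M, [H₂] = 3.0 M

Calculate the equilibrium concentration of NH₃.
[NH₃] = 20.1246 M

Kc = ([NH₃]^2) / ([N₂] × [H₂]^3) = 5.0
[NH₃]^2 = Kc · (reactant terms)/(other product terms) = 5.0 · 81 / 1 = 405
[NH₃] = (405)^(1/2) = 20.1246 M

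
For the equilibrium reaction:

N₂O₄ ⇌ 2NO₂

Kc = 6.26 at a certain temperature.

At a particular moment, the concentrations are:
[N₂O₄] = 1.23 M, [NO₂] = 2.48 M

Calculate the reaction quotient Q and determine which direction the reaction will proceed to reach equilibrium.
Q = 5.000, Q < K, reaction proceeds forward (toward products)

Q = ([NO₂]^2) / ([N₂O₄])
  = ((2.48)^2) / ((1.23)) = 6.1504/1.23 = 5
Since Q = 5 < Kc = 6.26, the reaction proceeds forward (toward products) to reach equilibrium.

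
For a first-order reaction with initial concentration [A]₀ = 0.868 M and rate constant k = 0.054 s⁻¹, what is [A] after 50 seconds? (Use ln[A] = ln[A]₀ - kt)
0.0583 M

ln[A] = ln[A]₀ - k·t = ln(0.868) - (0.054)·(50) = -0.1416 - 2.7000 = -2.8416
[A] = e^(-2.8416) = 0.0583 M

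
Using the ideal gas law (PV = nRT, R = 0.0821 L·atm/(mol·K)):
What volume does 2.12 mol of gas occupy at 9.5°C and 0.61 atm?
T = 9.5°C + 273.15 = 282.65 K
V = nRT/P = (2.12 × 0.0821 × 282.65) / 0.61
V = 80.65 L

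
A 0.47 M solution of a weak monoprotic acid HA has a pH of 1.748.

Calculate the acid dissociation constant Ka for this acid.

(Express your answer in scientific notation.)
K_a = 7.06e-04

[H⁺] = 10^(−pH) = 10^(−1.748) = 1.786e-02 M. For HA ⇌ H⁺ + A⁻, Ka = x²/(C − x) = (1.786e-02)²/(0.47 − 1.786e-02) = 7.06e-04.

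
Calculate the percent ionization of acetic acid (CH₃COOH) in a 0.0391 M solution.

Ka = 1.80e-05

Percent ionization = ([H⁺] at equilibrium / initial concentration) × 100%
Percent ionization = 2.12%

Let x = [H⁺]. Ka = x²/(C - x) ⇒ x² + (1.80e-05)x - (1.80e-05)(0.0391) = 0. x = 8.2998e-04. Percent = (8.2998e-04/0.0391) × 100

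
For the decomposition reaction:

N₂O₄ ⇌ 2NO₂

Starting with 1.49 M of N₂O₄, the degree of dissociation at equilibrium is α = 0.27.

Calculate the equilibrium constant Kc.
K_c = 0.5952

x = α·[A]₀ = 0.27 × 1.49 = 0.4023 M dissociated.
At eq: [N₂O₄] = 1.49 − 0.4023 = 1.088 M; [NO₂] = 2x = 0.8046 M.
Kc = [NO₂]²/[N₂O₄] = (0.8046)²/1.088 = 0.5952.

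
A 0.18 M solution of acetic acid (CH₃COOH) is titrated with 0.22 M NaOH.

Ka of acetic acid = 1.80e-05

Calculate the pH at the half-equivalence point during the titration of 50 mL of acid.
pH = pKa = 4.74

At the half-equivalence point, [HA] = [A⁻], so by Henderson–Hasselbalch pH = pKa + log(1) = pKa.
pKa = −log(1.80e-05) = 4.74.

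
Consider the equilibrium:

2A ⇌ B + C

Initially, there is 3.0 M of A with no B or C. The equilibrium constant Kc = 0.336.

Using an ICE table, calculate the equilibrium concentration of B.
[B] = 0.805 M

ICE: [A] = 3.0 − 2x, [B] = [C] = x.
Kc = x²/(3.0 − 2x)² = 0.336 ⇒ √Kc = x/(3.0 − 2x).
x = √0.336·3.0/(1 + 2√0.336) = 0.57966·3.0/2.1593 = 0.80533.
[B] = x = 0.805 M.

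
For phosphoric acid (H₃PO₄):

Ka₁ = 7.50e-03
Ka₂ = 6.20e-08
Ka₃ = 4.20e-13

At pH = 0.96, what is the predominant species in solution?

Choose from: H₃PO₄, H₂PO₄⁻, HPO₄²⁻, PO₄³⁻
H₃PO₄

pKa1 = 2.12, pKa2 = 7.21, pKa3 = 12.38. Each pKa is the crossover between adjacent species; pH = 0.96 lies in the region where H₃PO₄ predominates.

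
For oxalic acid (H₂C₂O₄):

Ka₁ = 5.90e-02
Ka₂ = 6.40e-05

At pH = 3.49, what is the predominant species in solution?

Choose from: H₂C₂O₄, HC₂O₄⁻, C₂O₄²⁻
HC₂O₄⁻

pKa1 = 1.23, pKa2 = 4.19. Each pKa is the crossover between adjacent species; pH = 3.49 lies in the region where HC₂O₄⁻ predominates.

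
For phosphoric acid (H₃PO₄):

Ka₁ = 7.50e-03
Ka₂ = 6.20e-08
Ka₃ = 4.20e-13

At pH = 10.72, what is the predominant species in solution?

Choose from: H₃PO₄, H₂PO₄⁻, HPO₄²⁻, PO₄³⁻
HPO₄²⁻

pKa1 = 2.12, pKa2 = 7.21, pKa3 = 12.38. Each pKa is the crossover between adjacent species; pH = 10.72 lies in the region where HPO₄²⁻ predominates.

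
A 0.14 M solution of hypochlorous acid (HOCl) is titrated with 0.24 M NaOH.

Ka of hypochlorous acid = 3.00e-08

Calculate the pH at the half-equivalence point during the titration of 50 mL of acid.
pH = pKa = 7.52

At the half-equivalence point, [HA] = [A⁻], so by Henderson–Hasselbalch pH = pKa + log(1) = pKa.
pKa = −log(3.00e-08) = 7.52.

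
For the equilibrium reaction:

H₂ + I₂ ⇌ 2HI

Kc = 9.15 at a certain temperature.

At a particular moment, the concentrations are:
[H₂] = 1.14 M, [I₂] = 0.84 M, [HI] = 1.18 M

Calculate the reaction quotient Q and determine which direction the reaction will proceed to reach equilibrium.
Q = 1.454, Q < K, reaction proceeds forward (toward products)

Q = ([HI]^2) / ([H₂] × [I₂])
  = ((1.18)^2) / ((1.14)·(0.84)) = 1.3924/0.9576 = 1.454
Since Q = 1.454 < Kc = 9.15, the reaction proceeds forward (toward products) to reach equilibrium.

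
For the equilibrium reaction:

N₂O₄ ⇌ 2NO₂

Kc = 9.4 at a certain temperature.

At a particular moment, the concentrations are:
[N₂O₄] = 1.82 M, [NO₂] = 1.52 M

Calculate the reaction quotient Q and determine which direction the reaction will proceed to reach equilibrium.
Q = 1.269, Q < K, reaction proceeds forward (toward products)

Q = ([NO₂]^2) / ([N₂O₄])
  = ((1.52)^2) / ((1.82)) = 2.3104/1.82 = 1.269
Since Q = 1.269 < Kc = 9.4, the reaction proceeds forward (toward products) to reach equilibrium.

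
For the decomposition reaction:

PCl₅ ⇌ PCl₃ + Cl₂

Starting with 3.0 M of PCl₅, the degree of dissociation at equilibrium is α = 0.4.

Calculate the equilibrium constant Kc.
K_c = 0.8000

x = α·[A]₀ = 0.4 × 3.0 = 1.2 M dissociated.
At eq: [PCl₅] = 3.0 − 1.2 = 1.8 M; [PCl₃] = [Cl₂] = x = 1.2 M.
Kc = [PCl₃][Cl₂]/[PCl₅] = (1.2)²/1.8 = 0.8.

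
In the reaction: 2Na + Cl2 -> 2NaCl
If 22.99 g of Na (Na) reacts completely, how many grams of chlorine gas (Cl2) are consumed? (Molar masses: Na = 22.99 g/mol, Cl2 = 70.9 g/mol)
Moles of Na = 22.99 g ÷ 22.99 g/mol = 1 mol
Mole ratio: 1 mol Cl2 / 2 mol Na
Moles of Cl2 = 1 × (1/2) = 0.5 mol
Mass of Cl2 = 0.5 mol × 70.9 g/mol = 35.45 g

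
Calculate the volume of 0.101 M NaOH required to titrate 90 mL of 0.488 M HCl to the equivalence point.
V_{base} = 434.9 mL

At equivalence: moles acid = moles base.
moles HCl = 0.488 M × 0.09 L = 0.04392 mol
V_NaOH = 0.04392 mol ÷ 0.101 M = 0.4349 L = 434.9 mL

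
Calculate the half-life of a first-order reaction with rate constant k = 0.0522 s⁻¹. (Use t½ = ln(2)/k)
13.28 s

t½ = ln(2)/k = 0.6931/0.0522 = 13.28 s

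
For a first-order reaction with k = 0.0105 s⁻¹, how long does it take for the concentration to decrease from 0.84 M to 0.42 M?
66.01 s

From ln[A] = ln[A]₀ - k·t: t = ln([A]₀/[A])/k = ln(0.84/0.42)/0.0105 = ln(2.0000)/0.0105 = 0.6931/0.0105 = 66.01 s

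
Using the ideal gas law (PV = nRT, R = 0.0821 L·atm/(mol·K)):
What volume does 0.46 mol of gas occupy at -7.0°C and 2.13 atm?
T = -7.0°C + 273.15 = 266.15 K
V = nRT/P = (0.46 × 0.0821 × 266.15) / 2.13
V = 4.72 L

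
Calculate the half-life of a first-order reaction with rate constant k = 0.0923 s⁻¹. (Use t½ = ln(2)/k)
7.51 s

t½ = ln(2)/k = 0.6931/0.0923 = 7.51 s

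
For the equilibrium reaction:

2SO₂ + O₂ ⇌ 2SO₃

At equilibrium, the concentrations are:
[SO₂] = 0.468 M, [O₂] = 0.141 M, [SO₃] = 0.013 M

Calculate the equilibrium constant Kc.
K_c = 5.47e-03

Kc = ([SO₃]^2) / ([SO₂]^2 × [O₂])
   = ((0.013)^2) / ((0.468)^2·(0.141))
   = 0.000169 / 0.030882 = 5.47e-03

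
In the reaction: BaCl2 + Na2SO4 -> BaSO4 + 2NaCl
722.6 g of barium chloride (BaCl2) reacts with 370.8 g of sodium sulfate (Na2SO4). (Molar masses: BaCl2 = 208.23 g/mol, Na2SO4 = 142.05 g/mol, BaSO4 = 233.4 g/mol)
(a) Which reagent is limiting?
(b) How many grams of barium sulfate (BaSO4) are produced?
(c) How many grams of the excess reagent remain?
(a) Na2SO4, (b) 609.3 g, (c) 179 g

Moles of BaCl2 = 722.6 g ÷ 208.23 g/mol = 3.4702 mol
Moles of Na2SO4 = 370.8 g ÷ 142.05 g/mol = 2.61035 mol
Moles ÷ coefficient: BaCl2: 3.4702/1 = 3.47, Na2SO4: 2.61035/1 = 2.61
(a) Na2SO4 has the smaller value, so Na2SO4 is the limiting reagent.
(b) Moles of BaSO4 = 2.61035 mol Na2SO4 × (1/1) = 2.61035 mol; mass = 2.61035 mol × 233.4 g/mol = 609.3 g
(c) BaCl2 consumed = 2.61035 × (1/1) = 2.61035 mol; remaining = 3.4702 − 2.61035 = 0.859853 mol; mass = 0.859853 mol × 208.23 g/mol = 179 g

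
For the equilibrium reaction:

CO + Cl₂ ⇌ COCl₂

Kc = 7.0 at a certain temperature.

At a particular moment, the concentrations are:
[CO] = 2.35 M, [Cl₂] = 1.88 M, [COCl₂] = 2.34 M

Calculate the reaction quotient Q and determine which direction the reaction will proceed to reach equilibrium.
Q = 0.530, Q < K, reaction proceeds forward (toward products)

Q = ([COCl₂]) / ([CO] × [Cl₂])
  = ((2.34)) / ((2.35)·(1.88)) = 2.34/4.418 = 0.5297
Since Q = 0.5297 < Kc = 7.0, the reaction proceeds forward (toward products) to reach equilibrium.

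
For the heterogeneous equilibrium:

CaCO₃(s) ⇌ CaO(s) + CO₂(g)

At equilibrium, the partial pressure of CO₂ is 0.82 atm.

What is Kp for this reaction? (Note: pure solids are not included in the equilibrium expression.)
K_p = 0.82

Solids (CaCO₃, CaO) have activity 1 and are excluded.
Kp = P(CO₂) = 0.82.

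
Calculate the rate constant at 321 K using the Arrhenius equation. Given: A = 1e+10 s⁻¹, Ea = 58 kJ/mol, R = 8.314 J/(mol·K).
3.64e+00 s⁻¹

k = A·exp(-Ea/(R·T)) = 1e+10·exp(-58000/(8.314·321)) = 1e+10·exp(-21.7327) = 1e+10·3.6444e-10 = 3.64e+00 s⁻¹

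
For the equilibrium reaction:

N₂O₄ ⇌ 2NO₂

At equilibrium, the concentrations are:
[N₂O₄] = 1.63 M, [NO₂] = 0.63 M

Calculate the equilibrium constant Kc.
K_c = 0.2435

Kc = ([NO₂]^2) / ([N₂O₄])
   = ((0.63)^2) / ((1.63))
   = 0.3969 / 1.63 = 0.2435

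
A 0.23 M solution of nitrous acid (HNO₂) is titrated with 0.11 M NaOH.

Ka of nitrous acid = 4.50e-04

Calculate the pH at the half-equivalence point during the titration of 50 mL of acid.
pH = pKa = 3.35

At the half-equivalence point, [HA] = [A⁻], so by Henderson–Hasselbalch pH = pKa + log(1) = pKa.
pKa = −log(4.50e-04) = 3.35.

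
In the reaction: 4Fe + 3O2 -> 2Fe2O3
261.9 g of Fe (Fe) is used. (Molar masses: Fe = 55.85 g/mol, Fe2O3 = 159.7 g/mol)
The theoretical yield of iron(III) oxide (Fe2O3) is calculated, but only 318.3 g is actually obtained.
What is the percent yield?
Moles of Fe = 261.9 g ÷ 55.85 g/mol = 4.68935 mol
Mole ratio: 2 mol Fe2O3 / 4 mol Fe
Moles of Fe2O3 = 4.68935 × (2/4) = 2.34467 mol
Theoretical yield = 2.34467 mol × 159.7 g/mol = 374.44 g
Actual yield = 318.3 g
Percent yield = (318.3 / 374.44) × 100% = 85.0%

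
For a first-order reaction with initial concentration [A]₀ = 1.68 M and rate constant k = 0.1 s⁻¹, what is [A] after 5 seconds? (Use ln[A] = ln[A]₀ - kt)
1.0190 M

ln[A] = ln[A]₀ - k·t = ln(1.68) - (0.1)·(5) = 0.5188 - 0.5000 = 0.0188
[A] = e^(0.0188) = 1.0190 M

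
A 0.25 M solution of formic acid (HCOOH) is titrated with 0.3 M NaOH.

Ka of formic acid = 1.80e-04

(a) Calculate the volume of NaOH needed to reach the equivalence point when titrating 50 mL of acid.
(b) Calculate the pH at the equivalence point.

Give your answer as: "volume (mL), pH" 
V = 41.7 mL, pH = 8.44

(a) At equivalence: moles acid = moles base.
moles acid = 0.25 × 0.05 = 0.0125 mol; V_NaOH = 0.0125/0.3 = 0.04167 L = 41.7 mL.
(b) At equivalence, all acid → conjugate base A⁻ at [A⁻] = 0.0125/0.09167 = 0.1364 M.
Kb = Kw/Ka = 1.0e-14/1.80e-04 = 5.556e-11; [OH⁻] = √(Kb·[A⁻]) = 2.752e-06; pOH = 5.56; pH = 14 − pOH = 8.44.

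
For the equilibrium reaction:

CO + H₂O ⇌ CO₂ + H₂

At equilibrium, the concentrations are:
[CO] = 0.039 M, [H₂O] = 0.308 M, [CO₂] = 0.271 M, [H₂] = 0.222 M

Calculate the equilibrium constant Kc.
K_c = 5.0085

Kc = ([CO₂] × [H₂]) / ([CO] × [H₂O])
   = ((0.271)·(0.222)) / ((0.039)·(0.308))
   = 0.060162 / 0.012012 = 5.0085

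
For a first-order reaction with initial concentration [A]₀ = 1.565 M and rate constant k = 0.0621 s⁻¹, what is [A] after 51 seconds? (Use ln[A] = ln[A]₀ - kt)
0.0659 M

ln[A] = ln[A]₀ - k·t = ln(1.565) - (0.0621)·(51) = 0.4479 - 3.1671 = -2.7192
[A] = e^(-2.7192) = 0.0659 M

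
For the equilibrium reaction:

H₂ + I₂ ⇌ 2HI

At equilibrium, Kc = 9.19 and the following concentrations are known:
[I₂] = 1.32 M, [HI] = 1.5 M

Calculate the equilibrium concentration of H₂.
[H₂] = 0.1855 M

Kc = ([HI]^2) / ([H₂] × [I₂]) = 9.19
[H₂]^1 = (product terms)/(Kc · other reactant terms) = 2.25 / (9.19 · 1.32) = 0.18548
[H₂] = 0.1855 M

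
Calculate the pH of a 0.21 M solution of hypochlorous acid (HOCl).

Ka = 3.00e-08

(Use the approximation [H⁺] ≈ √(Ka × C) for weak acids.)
pH = 4.10

[H⁺] = √(Ka × C) = √(3.00e-08 × 0.21) = 7.9373e-05. pH = -log(7.9373e-05)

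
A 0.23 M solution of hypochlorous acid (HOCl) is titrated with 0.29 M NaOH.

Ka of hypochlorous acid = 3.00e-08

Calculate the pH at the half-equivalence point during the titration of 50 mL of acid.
pH = pKa = 7.52

At the half-equivalence point, [HA] = [A⁻], so by Henderson–Hasselbalch pH = pKa + log(1) = pKa.
pKa = −log(3.00e-08) = 7.52.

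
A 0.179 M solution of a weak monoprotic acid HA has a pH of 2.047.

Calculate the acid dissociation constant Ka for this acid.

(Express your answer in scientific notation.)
K_a = 4.74e-04

[H⁺] = 10^(−pH) = 10^(−2.047) = 8.974e-03 M. For HA ⇌ H⁺ + A⁻, Ka = x²/(C − x) = (8.974e-03)²/(0.179 − 8.974e-03) = 4.74e-04.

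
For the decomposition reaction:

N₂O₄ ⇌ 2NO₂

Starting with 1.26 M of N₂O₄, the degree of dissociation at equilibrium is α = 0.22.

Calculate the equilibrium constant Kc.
K_c = 0.3127

x = α·[A]₀ = 0.22 × 1.26 = 0.2772 M dissociated.
At eq: [N₂O₄] = 1.26 − 0.2772 = 0.9828 M; [NO₂] = 2x = 0.5544 M.
Kc = [NO₂]²/[N₂O₄] = (0.5544)²/0.9828 = 0.3127.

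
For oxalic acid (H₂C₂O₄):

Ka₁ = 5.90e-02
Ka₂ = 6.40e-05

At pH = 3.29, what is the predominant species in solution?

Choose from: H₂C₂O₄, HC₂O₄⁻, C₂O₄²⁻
HC₂O₄⁻

pKa1 = 1.23, pKa2 = 4.19. Each pKa is the crossover between adjacent species; pH = 3.29 lies in the region where HC₂O₄⁻ predominates.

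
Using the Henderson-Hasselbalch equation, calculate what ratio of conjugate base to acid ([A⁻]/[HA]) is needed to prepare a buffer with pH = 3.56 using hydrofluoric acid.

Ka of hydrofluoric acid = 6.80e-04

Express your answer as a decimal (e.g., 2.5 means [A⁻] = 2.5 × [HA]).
[A⁻]/[HA] = 2.469

pKa = −log(6.80e-04) = 3.1675. pH = pKa + log([A⁻]/[HA]). 3.56 = 3.1675 + log(ratio). log(ratio) = 3.56 − 3.1675 = 0.3925. ratio = 10^(0.3925) = 2.469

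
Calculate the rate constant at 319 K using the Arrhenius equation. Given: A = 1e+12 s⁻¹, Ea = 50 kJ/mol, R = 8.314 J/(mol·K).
6.49e+03 s⁻¹

k = A·exp(-Ea/(R·T)) = 1e+12·exp(-50000/(8.314·319)) = 1e+12·exp(-18.8525) = 1e+12·6.4932e-09 = 6.49e+03 s⁻¹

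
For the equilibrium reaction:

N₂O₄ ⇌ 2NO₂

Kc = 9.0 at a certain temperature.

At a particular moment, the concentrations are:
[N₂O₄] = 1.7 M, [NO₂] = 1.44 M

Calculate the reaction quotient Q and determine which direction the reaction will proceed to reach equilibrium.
Q = 1.220, Q < K, reaction proceeds forward (toward products)

Q = ([NO₂]^2) / ([N₂O₄])
  = ((1.44)^2) / ((1.7)) = 2.0736/1.7 = 1.22
Since Q = 1.22 < Kc = 9.0, the reaction proceeds forward (toward products) to reach equilibrium.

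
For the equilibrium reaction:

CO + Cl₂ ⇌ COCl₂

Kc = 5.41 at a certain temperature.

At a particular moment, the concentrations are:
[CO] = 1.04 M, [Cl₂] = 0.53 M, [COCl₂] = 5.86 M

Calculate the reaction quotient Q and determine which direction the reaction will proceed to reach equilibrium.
Q = 10.631, Q > K, reaction proceeds reverse (toward reactants)

Q = ([COCl₂]) / ([CO] × [Cl₂])
  = ((5.86)) / ((1.04)·(0.53)) = 5.86/0.5512 = 10.63
Since Q = 10.63 > Kc = 5.41, the reaction proceeds reverse (toward reactants) to reach equilibrium.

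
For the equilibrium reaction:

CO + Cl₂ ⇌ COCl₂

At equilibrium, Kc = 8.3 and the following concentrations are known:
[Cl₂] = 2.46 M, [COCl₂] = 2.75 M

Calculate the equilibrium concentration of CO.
[CO] = 0.1347 M

Kc = ([COCl₂]) / ([CO] × [Cl₂]) = 8.3
[CO]^1 = (product terms)/(Kc · other reactant terms) = 2.75 / (8.3 · 2.46) = 0.13469
[CO] = 0.1347 M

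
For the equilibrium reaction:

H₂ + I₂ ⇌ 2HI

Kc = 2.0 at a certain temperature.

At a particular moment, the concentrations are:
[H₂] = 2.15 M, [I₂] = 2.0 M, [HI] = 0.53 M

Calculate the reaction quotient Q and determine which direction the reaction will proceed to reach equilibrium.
Q = 0.065, Q < K, reaction proceeds forward (toward products)

Q = ([HI]^2) / ([H₂] × [I₂])
  = ((0.53)^2) / ((2.15)·(2.0)) = 0.2809/4.3 = 0.06533
Since Q = 0.06533 < Kc = 2.0, the reaction proceeds forward (toward products) to reach equilibrium.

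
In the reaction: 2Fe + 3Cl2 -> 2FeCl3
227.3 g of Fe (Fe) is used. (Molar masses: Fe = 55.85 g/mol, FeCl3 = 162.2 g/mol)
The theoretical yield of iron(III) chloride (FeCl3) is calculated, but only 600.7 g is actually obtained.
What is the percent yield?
Moles of Fe = 227.3 g ÷ 55.85 g/mol = 4.06983 mol
Mole ratio: 2 mol FeCl3 / 2 mol Fe
Moles of FeCl3 = 4.06983 × (2/2) = 4.06983 mol
Theoretical yield = 4.06983 mol × 162.2 g/mol = 660.13 g
Actual yield = 600.7 g
Percent yield = (600.7 / 660.13) × 100% = 91.0%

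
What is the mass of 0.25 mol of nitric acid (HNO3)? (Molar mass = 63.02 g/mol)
Mass = 0.25 mol × 63.02 g/mol = 15.76 g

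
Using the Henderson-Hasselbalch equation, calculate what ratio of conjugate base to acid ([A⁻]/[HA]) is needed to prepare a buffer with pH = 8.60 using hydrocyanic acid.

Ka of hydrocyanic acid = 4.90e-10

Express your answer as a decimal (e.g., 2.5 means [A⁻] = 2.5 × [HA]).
[A⁻]/[HA] = 0.195

pKa = −log(4.90e-10) = 9.3098. pH = pKa + log([A⁻]/[HA]). 8.60 = 9.3098 + log(ratio). log(ratio) = 8.60 − 9.3098 = -0.7098. ratio = 10^(-0.7098) = 0.195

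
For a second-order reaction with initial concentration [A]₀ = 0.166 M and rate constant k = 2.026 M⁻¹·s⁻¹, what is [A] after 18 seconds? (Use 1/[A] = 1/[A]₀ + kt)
0.0235 M

1/[A] = 1/[A]₀ + k·t = 1/0.166 + (2.026)·(18) = 6.0241 + 36.4680 = 42.4921
[A] = 1/42.4921 = 0.0235 M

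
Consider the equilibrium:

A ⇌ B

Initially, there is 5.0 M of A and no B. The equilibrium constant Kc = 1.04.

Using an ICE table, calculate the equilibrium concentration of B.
[B] = 2.549 M

ICE: [A] = 5.0 − x, [B] = x.
Kc = x/(5.0 − x) = 1.04 ⇒ x = 1.04·5.0/(1 + 1.04) = 5.2/2.04 = 2.549.
[B] = x = 2.549 M.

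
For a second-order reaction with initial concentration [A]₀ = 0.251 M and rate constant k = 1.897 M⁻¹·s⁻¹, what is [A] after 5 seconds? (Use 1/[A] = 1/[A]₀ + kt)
0.0742 M

1/[A] = 1/[A]₀ + k·t = 1/0.251 + (1.897)·(5) = 3.9841 + 9.4850 = 13.4691
[A] = 1/13.4691 = 0.0742 M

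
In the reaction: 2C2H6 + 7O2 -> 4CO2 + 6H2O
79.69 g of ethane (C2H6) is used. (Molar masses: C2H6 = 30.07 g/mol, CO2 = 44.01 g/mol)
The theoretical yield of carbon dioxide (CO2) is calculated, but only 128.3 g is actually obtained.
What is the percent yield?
Moles of C2H6 = 79.69 g ÷ 30.07 g/mol = 2.65015 mol
Mole ratio: 4 mol CO2 / 2 mol C2H6
Moles of CO2 = 2.65015 × (4/2) = 5.3003 mol
Theoretical yield = 5.3003 mol × 44.01 g/mol = 233.27 g
Actual yield = 128.3 g
Percent yield = (128.3 / 233.27) × 100% = 55.0%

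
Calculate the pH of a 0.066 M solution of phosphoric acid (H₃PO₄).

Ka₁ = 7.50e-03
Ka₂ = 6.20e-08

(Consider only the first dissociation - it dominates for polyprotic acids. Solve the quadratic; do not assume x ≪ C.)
pH = 1.73

x² + Ka₁·x − Ka₁·C = 0 with Ka₁ = 7.50e-03, C = 0.066.
x = (−Ka₁ + √(Ka₁² + 4·Ka₁·C))/2 = 1.8812e-02 M, so pH = 1.73.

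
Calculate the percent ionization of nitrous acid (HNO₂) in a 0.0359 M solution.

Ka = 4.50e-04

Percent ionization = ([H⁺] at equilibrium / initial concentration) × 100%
Percent ionization = 10.6%

Let x = [H⁺]. Ka = x²/(C - x) ⇒ x² + (4.50e-04)x - (4.50e-04)(0.0359) = 0. x = 3.8006e-03. Percent = (3.8006e-03/0.0359) × 100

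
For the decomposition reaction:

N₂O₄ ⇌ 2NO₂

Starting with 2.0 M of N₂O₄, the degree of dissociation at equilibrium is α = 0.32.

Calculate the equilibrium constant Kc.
K_c = 1.2047

x = α·[A]₀ = 0.32 × 2.0 = 0.64 M dissociated.
At eq: [N₂O₄] = 2.0 − 0.64 = 1.36 M; [NO₂] = 2x = 1.28 M.
Kc = [NO₂]²/[N₂O₄] = (1.28)²/1.36 = 1.205.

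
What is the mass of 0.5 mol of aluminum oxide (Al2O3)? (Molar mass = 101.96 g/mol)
Mass = 0.5 mol × 101.96 g/mol = 50.98 g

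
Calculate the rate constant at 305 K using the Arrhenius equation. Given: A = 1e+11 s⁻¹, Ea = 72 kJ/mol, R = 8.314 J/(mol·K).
4.66e-02 s⁻¹

k = A·exp(-Ea/(R·T)) = 1e+11·exp(-72000/(8.314·305)) = 1e+11·exp(-28.3937) = 1e+11·4.6640e-13 = 4.66e-02 s⁻¹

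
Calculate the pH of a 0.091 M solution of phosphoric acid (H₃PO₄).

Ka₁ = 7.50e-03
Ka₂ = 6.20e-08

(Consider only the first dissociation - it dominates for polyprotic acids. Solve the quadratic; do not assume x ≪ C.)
pH = 1.65

x² + Ka₁·x − Ka₁·C = 0 with Ka₁ = 7.50e-03, C = 0.091.
x = (−Ka₁ + √(Ka₁² + 4·Ka₁·C))/2 = 2.2642e-02 M, so pH = 1.65.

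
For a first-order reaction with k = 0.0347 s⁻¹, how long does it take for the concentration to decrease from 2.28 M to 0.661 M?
35.68 s

From ln[A] = ln[A]₀ - k·t: t = ln([A]₀/[A])/k = ln(2.28/0.661)/0.0347 = ln(3.4493)/0.0347 = 1.2382/0.0347 = 35.68 s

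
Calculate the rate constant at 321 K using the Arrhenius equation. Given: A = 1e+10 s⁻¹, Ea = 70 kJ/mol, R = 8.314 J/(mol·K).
4.06e-02 s⁻¹

k = A·exp(-Ea/(R·T)) = 1e+10·exp(-70000/(8.314·321)) = 1e+10·exp(-26.2291) = 1e+10·4.0631e-12 = 4.06e-02 s⁻¹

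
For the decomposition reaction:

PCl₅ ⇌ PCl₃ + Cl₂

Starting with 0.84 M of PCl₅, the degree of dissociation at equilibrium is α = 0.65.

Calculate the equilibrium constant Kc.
K_c = 1.0140

x = α·[A]₀ = 0.65 × 0.84 = 0.546 M dissociated.
At eq: [PCl₅] = 0.84 − 0.546 = 0.294 M; [PCl₃] = [Cl₂] = x = 0.546 M.
Kc = [PCl₃][Cl₂]/[PCl₅] = (0.546)²/0.294 = 1.014.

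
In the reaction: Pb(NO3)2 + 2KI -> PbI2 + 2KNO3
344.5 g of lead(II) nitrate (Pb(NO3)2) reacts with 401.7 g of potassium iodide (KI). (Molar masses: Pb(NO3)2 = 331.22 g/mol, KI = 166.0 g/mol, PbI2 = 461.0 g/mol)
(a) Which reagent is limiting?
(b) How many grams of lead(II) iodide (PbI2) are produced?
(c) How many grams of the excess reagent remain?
(a) Pb(NO3)2, (b) 479.5 g, (c) 56.39 g

Moles of Pb(NO3)2 = 344.5 g ÷ 331.22 g/mol = 1.04009 mol
Moles of KI = 401.7 g ÷ 166.0 g/mol = 2.41988 mol
Moles ÷ coefficient: Pb(NO3)2: 1.04009/1 = 1.04, KI: 2.41988/2 = 1.21
(a) Pb(NO3)2 has the smaller value, so Pb(NO3)2 is the limiting reagent.
(b) Moles of PbI2 = 1.04009 mol Pb(NO3)2 × (1/1) = 1.04009 mol; mass = 1.04009 mol × 461.0 g/mol = 479.5 g
(c) KI consumed = 1.04009 × (2/1) = 2.08019 mol; remaining = 2.41988 − 2.08019 = 0.339691 mol; mass = 0.339691 mol × 166.0 g/mol = 56.39 g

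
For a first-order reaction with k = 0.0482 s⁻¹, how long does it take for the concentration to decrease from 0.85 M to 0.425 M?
14.38 s

From ln[A] = ln[A]₀ - k·t: t = ln([A]₀/[A])/k = ln(0.85/0.425)/0.0482 = ln(2.0000)/0.0482 = 0.6931/0.0482 = 14.38 s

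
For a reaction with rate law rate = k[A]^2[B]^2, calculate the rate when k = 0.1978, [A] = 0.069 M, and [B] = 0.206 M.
3.996e-05 M/s

rate = k·[A]^2·[B]^2 = 0.1978·(0.069)^2·(0.206)^2 = 0.1978·0.004761·0.042436 = 3.996e-05 M/s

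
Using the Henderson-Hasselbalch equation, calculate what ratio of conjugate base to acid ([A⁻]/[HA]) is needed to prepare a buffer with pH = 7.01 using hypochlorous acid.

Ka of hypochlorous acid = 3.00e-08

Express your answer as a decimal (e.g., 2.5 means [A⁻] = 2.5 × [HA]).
[A⁻]/[HA] = 0.307

pKa = −log(3.00e-08) = 7.5229. pH = pKa + log([A⁻]/[HA]). 7.01 = 7.5229 + log(ratio). log(ratio) = 7.01 − 7.5229 = -0.5129. ratio = 10^(-0.5129) = 0.307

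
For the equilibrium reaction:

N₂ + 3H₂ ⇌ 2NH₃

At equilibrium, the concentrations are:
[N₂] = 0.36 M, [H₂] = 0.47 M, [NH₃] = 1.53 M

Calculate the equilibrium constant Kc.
K_c = 62.6306

Kc = ([NH₃]^2) / ([N₂] × [H₂]^3)
   = ((1.53)^2) / ((0.36)·(0.47)^3)
   = 2.3409 / 0.037376 = 62.6306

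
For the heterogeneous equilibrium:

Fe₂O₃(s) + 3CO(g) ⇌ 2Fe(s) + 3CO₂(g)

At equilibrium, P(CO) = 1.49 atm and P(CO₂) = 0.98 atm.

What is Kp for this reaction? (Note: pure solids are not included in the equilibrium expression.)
K_p = 0.285

Solids (Fe₂O₃, Fe) are excluded.
Kp = P(CO₂)³/P(CO)³ = (0.98)³/(1.49)³ = 0.9412/3.308 = 0.285.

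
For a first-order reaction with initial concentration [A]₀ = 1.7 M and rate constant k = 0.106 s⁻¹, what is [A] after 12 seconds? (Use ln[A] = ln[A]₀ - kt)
0.4765 M

ln[A] = ln[A]₀ - k·t = ln(1.7) - (0.106)·(12) = 0.5306 - 1.2720 = -0.7414
[A] = e^(-0.7414) = 0.4765 M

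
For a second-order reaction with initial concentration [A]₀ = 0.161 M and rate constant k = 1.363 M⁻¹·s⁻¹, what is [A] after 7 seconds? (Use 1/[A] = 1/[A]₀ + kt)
0.0635 M

1/[A] = 1/[A]₀ + k·t = 1/0.161 + (1.363)·(7) = 6.2112 + 9.5410 = 15.7522
[A] = 1/15.7522 = 0.0635 M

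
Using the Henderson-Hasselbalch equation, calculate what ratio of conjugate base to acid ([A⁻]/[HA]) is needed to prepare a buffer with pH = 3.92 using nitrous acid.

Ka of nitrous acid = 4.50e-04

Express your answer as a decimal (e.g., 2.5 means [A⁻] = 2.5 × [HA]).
[A⁻]/[HA] = 3.743

pKa = −log(4.50e-04) = 3.3468. pH = pKa + log([A⁻]/[HA]). 3.92 = 3.3468 + log(ratio). log(ratio) = 3.92 − 3.3468 = 0.5732. ratio = 10^(0.5732) = 3.743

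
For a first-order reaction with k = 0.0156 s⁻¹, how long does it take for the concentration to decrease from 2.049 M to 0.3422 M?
114.73 s

From ln[A] = ln[A]₀ - k·t: t = ln([A]₀/[A])/k = ln(2.049/0.3422)/0.0156 = ln(5.9877)/0.0156 = 1.7897/0.0156 = 114.73 s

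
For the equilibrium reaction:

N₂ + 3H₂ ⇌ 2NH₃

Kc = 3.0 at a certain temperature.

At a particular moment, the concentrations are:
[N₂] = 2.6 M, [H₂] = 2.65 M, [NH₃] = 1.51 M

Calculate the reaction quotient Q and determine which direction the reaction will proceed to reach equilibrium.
Q = 0.047, Q < K, reaction proceeds forward (toward products)

Q = ([NH₃]^2) / ([N₂] × [H₂]^3)
  = ((1.51)^2) / ((2.6)·(2.65)^3) = 2.2801/48.385 = 0.04712
Since Q = 0.04712 < Kc = 3.0, the reaction proceeds forward (toward products) to reach equilibrium.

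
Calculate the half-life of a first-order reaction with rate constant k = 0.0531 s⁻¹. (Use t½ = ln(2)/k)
13.05 s

t½ = ln(2)/k = 0.6931/0.0531 = 13.05 s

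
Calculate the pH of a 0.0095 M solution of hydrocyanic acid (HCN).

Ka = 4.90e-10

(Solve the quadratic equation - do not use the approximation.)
pH = 5.67

x² + Ka×x - Ka×C = 0. Using quadratic formula: [H⁺] = 2.1573e-06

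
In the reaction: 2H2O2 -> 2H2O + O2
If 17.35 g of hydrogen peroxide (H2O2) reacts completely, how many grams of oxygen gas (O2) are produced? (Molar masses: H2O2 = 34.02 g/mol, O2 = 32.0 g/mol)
Moles of H2O2 = 17.35 g ÷ 34.02 g/mol = 0.509994 mol
Mole ratio: 1 mol O2 / 2 mol H2O2
Moles of O2 = 0.509994 × (1/2) = 0.254997 mol
Mass of O2 = 0.254997 mol × 32.0 g/mol = 8.16 g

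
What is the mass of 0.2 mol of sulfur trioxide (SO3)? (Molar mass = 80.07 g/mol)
Mass = 0.2 mol × 80.07 g/mol = 16.01 g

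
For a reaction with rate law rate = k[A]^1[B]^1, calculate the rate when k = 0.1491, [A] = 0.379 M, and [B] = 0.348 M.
0.01967 M/s

rate = k·[A]^1·[B]^1 = 0.1491·(0.379)^1·(0.348)^1 = 0.1491·0.379·0.348 = 0.01967 M/s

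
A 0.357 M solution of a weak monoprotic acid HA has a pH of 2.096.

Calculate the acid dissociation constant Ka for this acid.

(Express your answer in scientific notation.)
K_a = 1.84e-04

[H⁺] = 10^(−pH) = 10^(−2.096) = 8.017e-03 M. For HA ⇌ H⁺ + A⁻, Ka = x²/(C − x) = (8.017e-03)²/(0.357 − 8.017e-03) = 1.84e-04.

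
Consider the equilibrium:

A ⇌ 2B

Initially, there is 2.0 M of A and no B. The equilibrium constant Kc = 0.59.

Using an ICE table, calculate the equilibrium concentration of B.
[B] = 0.949 M

ICE: [A] = 2.0 − x, [B] = 2x.
Kc = (2x)²/(2.0 − x) = 0.59 ⇒ 4x² + 0.59x − 1.18 = 0.
x = (−0.59 + √(0.59² + 4·4·1.18))/(2·4) = (−0.59 + √19.228)/8 = 0.47437.
[B] = 2x = 0.949 M.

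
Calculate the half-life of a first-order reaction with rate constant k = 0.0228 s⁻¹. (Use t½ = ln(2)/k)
30.40 s

t½ = ln(2)/k = 0.6931/0.0228 = 30.40 s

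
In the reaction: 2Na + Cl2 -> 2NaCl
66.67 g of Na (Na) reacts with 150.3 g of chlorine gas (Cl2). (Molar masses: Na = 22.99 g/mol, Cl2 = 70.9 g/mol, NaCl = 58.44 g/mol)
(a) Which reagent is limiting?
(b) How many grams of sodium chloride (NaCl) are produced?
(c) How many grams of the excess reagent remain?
(a) Na, (b) 169.5 g, (c) 47.5 g

Moles of Na = 66.67 g ÷ 22.99 g/mol = 2.89996 mol
Moles of Cl2 = 150.3 g ÷ 70.9 g/mol = 2.11989 mol
Moles ÷ coefficient: Na: 2.89996/2 = 1.45, Cl2: 2.11989/1 = 2.12
(a) Na has the smaller value, so Na is the limiting reagent.
(b) Moles of NaCl = 2.89996 mol Na × (2/2) = 2.89996 mol; mass = 2.89996 mol × 58.44 g/mol = 169.5 g
(c) Cl2 consumed = 2.89996 × (1/2) = 1.44998 mol; remaining = 2.11989 − 1.44998 = 0.669909 mol; mass = 0.669909 mol × 70.9 g/mol = 47.5 g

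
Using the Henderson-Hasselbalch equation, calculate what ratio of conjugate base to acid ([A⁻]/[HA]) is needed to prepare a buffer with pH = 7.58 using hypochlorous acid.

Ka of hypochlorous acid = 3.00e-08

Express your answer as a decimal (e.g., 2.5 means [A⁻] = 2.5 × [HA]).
[A⁻]/[HA] = 1.141

pKa = −log(3.00e-08) = 7.5229. pH = pKa + log([A⁻]/[HA]). 7.58 = 7.5229 + log(ratio). log(ratio) = 7.58 − 7.5229 = 0.0571. ratio = 10^(0.0571) = 1.141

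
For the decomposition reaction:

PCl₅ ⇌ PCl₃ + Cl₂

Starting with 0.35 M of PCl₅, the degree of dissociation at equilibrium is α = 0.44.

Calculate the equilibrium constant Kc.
K_c = 0.1210

x = α·[A]₀ = 0.44 × 0.35 = 0.154 M dissociated.
At eq: [PCl₅] = 0.35 − 0.154 = 0.196 M; [PCl₃] = [Cl₂] = x = 0.154 M.
Kc = [PCl₃][Cl₂]/[PCl₅] = (0.154)²/0.196 = 0.121.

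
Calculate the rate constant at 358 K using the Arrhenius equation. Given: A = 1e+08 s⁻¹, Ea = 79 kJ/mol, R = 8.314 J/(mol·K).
2.97e-04 s⁻¹

k = A·exp(-Ea/(R·T)) = 1e+08·exp(-79000/(8.314·358)) = 1e+08·exp(-26.5420) = 1e+08·2.9713e-12 = 2.97e-04 s⁻¹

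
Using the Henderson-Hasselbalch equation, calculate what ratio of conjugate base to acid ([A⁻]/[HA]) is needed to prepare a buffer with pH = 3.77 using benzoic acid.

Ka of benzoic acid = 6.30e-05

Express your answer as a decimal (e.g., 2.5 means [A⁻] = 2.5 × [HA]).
[A⁻]/[HA] = 0.371

pKa = −log(6.30e-05) = 4.2007. pH = pKa + log([A⁻]/[HA]). 3.77 = 4.2007 + log(ratio). log(ratio) = 3.77 − 4.2007 = -0.4307. ratio = 10^(-0.4307) = 0.371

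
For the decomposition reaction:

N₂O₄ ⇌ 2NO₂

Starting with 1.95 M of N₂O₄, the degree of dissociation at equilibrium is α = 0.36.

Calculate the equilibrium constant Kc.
K_c = 1.5795

x = α·[A]₀ = 0.36 × 1.95 = 0.702 M dissociated.
At eq: [N₂O₄] = 1.95 − 0.702 = 1.248 M; [NO₂] = 2x = 1.404 M.
Kc = [NO₂]²/[N₂O₄] = (1.404)²/1.248 = 1.579.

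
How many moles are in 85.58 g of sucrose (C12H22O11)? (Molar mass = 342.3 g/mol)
Moles = 85.58 g ÷ 342.3 g/mol = 0.25 mol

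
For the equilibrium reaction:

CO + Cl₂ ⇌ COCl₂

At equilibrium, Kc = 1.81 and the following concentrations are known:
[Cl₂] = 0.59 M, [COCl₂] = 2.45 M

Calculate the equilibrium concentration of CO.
[CO] = 2.2942 M

Kc = ([COCl₂]) / ([CO] × [Cl₂]) = 1.81
[CO]^1 = (product terms)/(Kc · other reactant terms) = 2.45 / (1.81 · 0.59) = 2.2942
[CO] = 2.2942 M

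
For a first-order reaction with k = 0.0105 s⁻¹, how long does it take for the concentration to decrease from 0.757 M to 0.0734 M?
222.23 s

From ln[A] = ln[A]₀ - k·t: t = ln([A]₀/[A])/k = ln(0.757/0.0734)/0.0105 = ln(10.3134)/0.0105 = 2.3334/0.0105 = 222.23 s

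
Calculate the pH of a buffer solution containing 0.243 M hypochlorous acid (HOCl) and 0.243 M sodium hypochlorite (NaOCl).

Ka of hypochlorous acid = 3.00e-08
pH = 7.52

pKa = -log(3.00e-08) = 7.52. pH = pKa + log([A⁻]/[HA]) = 7.52 + log(0.243/0.243)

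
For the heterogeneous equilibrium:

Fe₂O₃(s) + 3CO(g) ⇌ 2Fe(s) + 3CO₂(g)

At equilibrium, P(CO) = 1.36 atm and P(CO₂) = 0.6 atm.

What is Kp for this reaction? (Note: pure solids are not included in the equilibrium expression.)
K_p = 0.086

Solids (Fe₂O₃, Fe) are excluded.
Kp = P(CO₂)³/P(CO)³ = (0.6)³/(1.36)³ = 0.216/2.515 = 0.086.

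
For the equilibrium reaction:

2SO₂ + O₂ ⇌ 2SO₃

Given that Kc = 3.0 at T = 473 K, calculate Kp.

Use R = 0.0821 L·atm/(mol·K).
K_p = 0.0773

Δn = (moles gaseous products) − (moles gaseous reactants) = -1
T = 473 K; RT = 0.0821 × 473 = 38.8333
Kp = Kc·(RT)^Δn = 3.0 × (38.8333)^-1 = 3.0 × 0.0257511 = 0.0773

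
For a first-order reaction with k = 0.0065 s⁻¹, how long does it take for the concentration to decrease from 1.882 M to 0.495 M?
205.47 s

From ln[A] = ln[A]₀ - k·t: t = ln([A]₀/[A])/k = ln(1.882/0.495)/0.0065 = ln(3.8020)/0.0065 = 1.3355/0.0065 = 205.47 s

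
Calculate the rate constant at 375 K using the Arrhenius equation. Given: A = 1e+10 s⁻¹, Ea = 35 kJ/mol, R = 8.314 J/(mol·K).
1.33e+05 s⁻¹

k = A·exp(-Ea/(R·T)) = 1e+10·exp(-35000/(8.314·375)) = 1e+10·exp(-11.2260) = 1e+10·1.3323e-05 = 1.33e+05 s⁻¹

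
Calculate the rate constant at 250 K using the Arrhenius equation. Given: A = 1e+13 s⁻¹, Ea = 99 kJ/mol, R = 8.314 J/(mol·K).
2.06e-08 s⁻¹

k = A·exp(-Ea/(R·T)) = 1e+13·exp(-99000/(8.314·250)) = 1e+13·exp(-47.6305) = 1e+13·2.0622e-21 = 2.06e-08 s⁻¹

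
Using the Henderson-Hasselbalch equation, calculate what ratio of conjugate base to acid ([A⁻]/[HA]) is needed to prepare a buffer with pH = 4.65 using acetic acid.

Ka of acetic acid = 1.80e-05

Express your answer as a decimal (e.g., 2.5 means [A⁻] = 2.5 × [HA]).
[A⁻]/[HA] = 0.804

pKa = −log(1.80e-05) = 4.7447. pH = pKa + log([A⁻]/[HA]). 4.65 = 4.7447 + log(ratio). log(ratio) = 4.65 − 4.7447 = -0.0947. ratio = 10^(-0.0947) = 0.804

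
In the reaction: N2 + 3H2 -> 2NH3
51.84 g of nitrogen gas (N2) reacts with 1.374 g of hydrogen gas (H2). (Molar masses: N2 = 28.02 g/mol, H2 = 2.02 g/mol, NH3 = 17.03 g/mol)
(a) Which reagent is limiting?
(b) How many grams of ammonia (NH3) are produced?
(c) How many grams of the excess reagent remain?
(a) H2, (b) 7.723 g, (c) 45.49 g

Moles of N2 = 51.84 g ÷ 28.02 g/mol = 1.85011 mol
Moles of H2 = 1.374 g ÷ 2.02 g/mol = 0.680198 mol
Moles ÷ coefficient: N2: 1.85011/1 = 1.85, H2: 0.680198/3 = 0.2267
(a) H2 has the smaller value, so H2 is the limiting reagent.
(b) Moles of NH3 = 0.680198 mol H2 × (2/3) = 0.453465 mol; mass = 0.453465 mol × 17.03 g/mol = 7.723 g
(c) N2 consumed = 0.680198 × (1/3) = 0.226733 mol; remaining = 1.85011 − 0.226733 = 1.62337 mol; mass = 1.62337 mol × 28.02 g/mol = 45.49 g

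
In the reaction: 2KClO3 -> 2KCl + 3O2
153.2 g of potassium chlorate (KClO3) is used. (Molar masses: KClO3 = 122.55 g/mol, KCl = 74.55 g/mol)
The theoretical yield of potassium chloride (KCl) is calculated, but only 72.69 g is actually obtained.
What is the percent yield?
Moles of KClO3 = 153.2 g ÷ 122.55 g/mol = 1.2501 mol
Mole ratio: 2 mol KCl / 2 mol KClO3
Moles of KCl = 1.2501 × (2/2) = 1.2501 mol
Theoretical yield = 1.2501 mol × 74.55 g/mol = 93.195 g
Actual yield = 72.69 g
Percent yield = (72.69 / 93.195) × 100% = 78.0%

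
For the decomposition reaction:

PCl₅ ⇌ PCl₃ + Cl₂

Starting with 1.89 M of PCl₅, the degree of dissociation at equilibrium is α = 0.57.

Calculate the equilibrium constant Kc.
K_c = 1.4280

x = α·[A]₀ = 0.57 × 1.89 = 1.077 M dissociated.
At eq: [PCl₅] = 1.89 − 1.077 = 0.8127 M; [PCl₃] = [Cl₂] = x = 1.077 M.
Kc = [PCl₃][Cl₂]/[PCl₅] = (1.077)²/0.8127 = 1.428.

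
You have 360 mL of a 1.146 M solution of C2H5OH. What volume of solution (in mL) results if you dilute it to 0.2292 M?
Using M₁V₁ = M₂V₂:
1.146 × 360 = 0.2292 × V₂
V₂ = (1.146 × 360) / 0.2292 = 1800 mL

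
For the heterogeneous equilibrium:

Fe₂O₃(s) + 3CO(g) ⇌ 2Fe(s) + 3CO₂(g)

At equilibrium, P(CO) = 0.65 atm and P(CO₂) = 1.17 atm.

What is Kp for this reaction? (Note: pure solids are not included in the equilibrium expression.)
K_p = 5.832

Solids (Fe₂O₃, Fe) are excluded.
Kp = P(CO₂)³/P(CO)³ = (1.17)³/(0.65)³ = 1.602/0.2746 = 5.832.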